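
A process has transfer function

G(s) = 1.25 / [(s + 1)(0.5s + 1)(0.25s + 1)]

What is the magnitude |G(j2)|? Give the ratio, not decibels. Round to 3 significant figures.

At ω = 2 rad/s:
pole (1 + j2·1) = 1 + j2 → |·| ≈ 2.2361, ∠ ≈ 63.43°
pole (1 + j2·0.5) = 1 + j1 → |·| ≈ 1.4142, ∠ ≈ 45.00°
pole (1 + j2·0.25) = 1 + j0.5 → |·| ≈ 1.118, ∠ ≈ 26.57°
|G| = 1.25 · 1 / (2.2361 · 1.4142 · 1.118) ≈ 0.35356

0.354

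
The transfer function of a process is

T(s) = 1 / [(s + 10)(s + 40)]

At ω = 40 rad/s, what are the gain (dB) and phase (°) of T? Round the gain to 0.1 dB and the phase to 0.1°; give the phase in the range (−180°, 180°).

-67.4 dB, -121.0°

At s = jω = j40:
pole (s+10): 10 + j40 → |·| = √(10²+40²) = √1700 ≈ 41.231, ∠ = arctan(40/10) ≈ 75.96°
pole (s+40): 40 + j40 → |·| = √(40²+40²) = √3200 ≈ 56.569, ∠ = arctan(40/40) ≈ 45.00°
|T| = 1 / 2332.4 ≈ 0.00042874
Gain = 20 log₁₀(0.00042874) ≈ -67.36 dB
∠T = 0.00° − 120.96° = -120.96°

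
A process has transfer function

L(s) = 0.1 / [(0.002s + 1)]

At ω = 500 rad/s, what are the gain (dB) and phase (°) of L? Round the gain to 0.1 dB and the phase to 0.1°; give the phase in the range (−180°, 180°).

-23.0 dB, -45.0°

At ω = 500 rad/s:
pole (1 + j500·0.002) = 1 + j1 → |·| ≈ 1.4142, ∠ ≈ 45.00°
|L| = 0.1 · 1 / (1.4142) ≈ 0.070711
Gain = 20 log₁₀(0.070711) ≈ -23.01 dB
∠L = (0°) − (45.00°) = -45.00°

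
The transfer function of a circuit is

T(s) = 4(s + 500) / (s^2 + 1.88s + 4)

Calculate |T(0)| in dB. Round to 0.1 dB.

54.0 dB

T(0) = 4·500 / 4 = 500
20 log₁₀(500) ≈ 53.98 dB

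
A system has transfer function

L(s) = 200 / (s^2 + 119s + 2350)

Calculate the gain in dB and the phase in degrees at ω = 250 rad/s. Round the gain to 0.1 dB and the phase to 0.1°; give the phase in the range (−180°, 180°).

Substitute s = j250:
Numerator: 200 = 200 + j0
Denominator: (j250)^2 + 119(j250) + 2350 = -60150 + j29750
|N| = √(200² + 0²) ≈ 200, ∠N ≈ 0.00°
|D| = √(60150² + 29750²) ≈ 67105, ∠D ≈ 153.68°
|L| = 200 / 67105 ≈ 0.0029804
Gain = 20 log₁₀(0.0029804) ≈ -50.51 dB
∠L = 0.00° − 153.68° = -153.68°

-50.5 dB, -153.7°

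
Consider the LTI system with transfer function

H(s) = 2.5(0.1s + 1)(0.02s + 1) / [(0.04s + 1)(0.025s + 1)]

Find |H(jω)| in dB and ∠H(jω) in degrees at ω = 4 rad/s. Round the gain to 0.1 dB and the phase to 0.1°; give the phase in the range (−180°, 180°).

8.5 dB, 11.6°

At ω = 4 rad/s:
zero (1 + j4·0.1) = 1 + j0.4 → |·| ≈ 1.077, ∠ ≈ 21.80°
zero (1 + j4·0.02) = 1 + j0.08 → |·| ≈ 1.0032, ∠ ≈ 4.57°
pole (1 + j4·0.04) = 1 + j0.16 → |·| ≈ 1.0127, ∠ ≈ 9.09°
pole (1 + j4·0.025) = 1 + j0.1 → |·| ≈ 1.005, ∠ ≈ 5.71°
|H| = 2.5 · 1.077 · 1.0032 / (1.0127 · 1.005) ≈ 2.654
Gain = 20 log₁₀(2.654) ≈ 8.48 dB
∠H = (21.80° + 4.57°) − (9.09° + 5.71°) = 11.57°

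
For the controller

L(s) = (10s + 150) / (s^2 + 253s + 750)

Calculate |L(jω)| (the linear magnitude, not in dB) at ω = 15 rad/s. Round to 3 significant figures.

0.0554

Substitute s = j15:
Numerator: 10(j15) + 150 = 150 + j150
Denominator: (j15)^2 + 253(j15) + 750 = 525 + j3795
|N| = √(150² + 150²) ≈ 212.13, ∠N ≈ 45.00°
|D| = √(525² + 3795²) ≈ 3831.1, ∠D ≈ 82.12°
|L| = 212.13 / 3831.1 ≈ 0.055371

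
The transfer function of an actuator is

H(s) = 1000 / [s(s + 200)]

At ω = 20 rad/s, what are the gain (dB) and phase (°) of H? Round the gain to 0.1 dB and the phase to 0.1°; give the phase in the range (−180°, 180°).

At s = jω = j20:
pole (s+200): 200 + j20 → |·| = √(200²+20²) = √40400 ≈ 201, ∠ = arctan(20/200) ≈ 5.71°
pole at origin: |s| = 20, ∠ = 90.00° (in denominator)
|H| = 1000 / 4020 ≈ 0.24876
Gain = 20 log₁₀(0.24876) ≈ -12.08 dB
∠H = 0.00° − 95.71° = -95.71°

-12.1 dB, -95.7°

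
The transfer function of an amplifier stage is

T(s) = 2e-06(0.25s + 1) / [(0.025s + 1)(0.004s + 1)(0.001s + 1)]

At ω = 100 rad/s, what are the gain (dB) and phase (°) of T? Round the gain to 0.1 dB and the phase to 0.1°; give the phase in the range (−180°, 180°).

-95.3 dB, -8.0°

At ω = 100 rad/s:
zero (1 + j100·0.25) = 1 + j25 → |·| ≈ 25.02, ∠ ≈ 87.71°
pole (1 + j100·0.025) = 1 + j2.5 → |·| ≈ 2.6926, ∠ ≈ 68.20°
pole (1 + j100·0.004) = 1 + j0.4 → |·| ≈ 1.077, ∠ ≈ 21.80°
pole (1 + j100·0.001) = 1 + j0.1 → |·| ≈ 1.005, ∠ ≈ 5.71°
|T| = 2e-06 · 25.02 / (2.6926 · 1.077 · 1.005) ≈ 1.717e-05
Gain = 20 log₁₀(1.717e-05) ≈ -95.30 dB
∠T = (87.71°) − (68.20° + 21.80° + 5.71°) = -8.00°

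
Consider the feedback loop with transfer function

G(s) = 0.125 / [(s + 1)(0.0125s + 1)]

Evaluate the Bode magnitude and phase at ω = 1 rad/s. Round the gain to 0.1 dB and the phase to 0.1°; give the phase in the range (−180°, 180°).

-21.1 dB, -45.7°

At ω = 1 rad/s:
pole (1 + j1·1) = 1 + j1 → |·| ≈ 1.4142, ∠ ≈ 45.00°
pole (1 + j1·0.0125) = 1 + j0.0125 → |·| ≈ 1.0001, ∠ ≈ 0.72°
|G| = 0.125 · 1 / (1.4142 · 1.0001) ≈ 0.08838
Gain = 20 log₁₀(0.08838) ≈ -21.07 dB
∠G = (0°) − (45.00° + 0.72°) = -45.72°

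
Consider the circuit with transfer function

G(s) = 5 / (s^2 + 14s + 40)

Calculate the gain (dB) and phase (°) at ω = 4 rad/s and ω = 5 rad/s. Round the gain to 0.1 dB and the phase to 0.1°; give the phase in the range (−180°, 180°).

ω = 4: -21.7 dB, -66.8°; ω = 5: -23.1 dB, -77.9°

Substitute s = j4:
Numerator: 5 = 5 + j0
Denominator: (j4)^2 + 14(j4) + 40 = 24 + j56
|N| = √(5² + 0²) ≈ 5, ∠N ≈ 0.00°
|D| = √(24² + 56²) ≈ 60.926, ∠D ≈ 66.80°
|G| = 5 / 60.926 ≈ 0.082067
Gain = 20 log₁₀(0.082067) ≈ -21.72 dB
∠G = 0.00° − 66.80° = -66.80°

Substitute s = j5:
Numerator: 5 = 5 + j0
Denominator: (j5)^2 + 14(j5) + 40 = 15 + j70
|N| = √(5² + 0²) ≈ 5, ∠N ≈ 0.00°
|D| = √(15² + 70²) ≈ 71.589, ∠D ≈ 77.91°
|G| = 5 / 71.589 ≈ 0.069843
Gain = 20 log₁₀(0.069843) ≈ -23.12 dB
∠G = 0.00° − 77.91° = -77.91°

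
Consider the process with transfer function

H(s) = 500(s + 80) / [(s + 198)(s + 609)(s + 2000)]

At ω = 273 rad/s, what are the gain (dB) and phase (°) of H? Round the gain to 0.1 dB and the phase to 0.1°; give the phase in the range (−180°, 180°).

-70.1 dB, -12.3°

At s = jω = j273:
zero (s+80): 80 + j273 → |·| = √(80²+273²) = √80929 ≈ 284.48, ∠ = arctan(273/80) ≈ 73.67°
pole (s+198): 198 + j273 → |·| = √(198²+273²) = √113733 ≈ 337.24, ∠ = arctan(273/198) ≈ 54.05°
pole (s+609): 609 + j273 → |·| = √(609²+273²) = √445410 ≈ 667.39, ∠ = arctan(273/609) ≈ 24.15°
pole (s+2000): 2000 + j273 → |·| = √(2000²+273²) = √4074529 ≈ 2018.5, ∠ = arctan(273/2000) ≈ 7.77°
|H| = 500 · 284.48 / 4.5431e+08 ≈ 0.00031309
Gain = 20 log₁₀(0.00031309) ≈ -70.09 dB
∠H = 73.67° − 85.97° = -12.30°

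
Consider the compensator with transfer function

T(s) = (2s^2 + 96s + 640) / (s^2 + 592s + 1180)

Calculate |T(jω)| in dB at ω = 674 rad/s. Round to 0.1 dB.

3.6 dB

Substitute s = j674:
Numerator: 2(j674)^2 + 96(j674) + 640 = -907912 + j64704
Denominator: (j674)^2 + 592(j674) + 1180 = -453096 + j399008
|N| = √(907912² + 64704²) ≈ 9.1021e+05, ∠N ≈ 175.92°
|D| = √(453096² + 399008²) ≈ 6.0374e+05, ∠D ≈ 138.63°
|T| = 9.1021e+05 / 6.0374e+05 ≈ 1.5076
Gain = 20 log₁₀(1.5076) ≈ 3.57 dB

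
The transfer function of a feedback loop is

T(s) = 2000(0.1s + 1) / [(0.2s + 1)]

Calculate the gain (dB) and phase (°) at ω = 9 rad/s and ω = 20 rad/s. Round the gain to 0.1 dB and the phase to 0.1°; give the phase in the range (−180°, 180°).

At ω = 9 rad/s:
zero (1 + j9·0.1) = 1 + j0.9 → |·| ≈ 1.3454, ∠ ≈ 41.99°
pole (1 + j9·0.2) = 1 + j1.8 → |·| ≈ 2.0591, ∠ ≈ 60.95°
|T| = 2000 · 1.3454 / (2.0591) ≈ 1306.8
Gain = 20 log₁₀(1306.8) ≈ 62.32 dB
∠T = (41.99°) − (60.95°) = -18.96°

At ω = 20 rad/s:
zero (1 + j20·0.1) = 1 + j2 → |·| ≈ 2.2361, ∠ ≈ 63.43°
pole (1 + j20·0.2) = 1 + j4 → |·| ≈ 4.1231, ∠ ≈ 75.96°
|T| = 2000 · 2.2361 / (4.1231) ≈ 1084.7
Gain = 20 log₁₀(1084.7) ≈ 60.71 dB
∠T = (63.43°) − (75.96°) = -12.53°

ω = 9: 62.3 dB, -19.0°; ω = 20: 60.7 dB, -12.5°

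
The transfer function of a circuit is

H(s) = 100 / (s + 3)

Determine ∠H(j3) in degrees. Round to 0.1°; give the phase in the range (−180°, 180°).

-45.0°

At s = jω = j3:
pole (s+3): 3 + j3 → |·| = √(3²+3²) = √18 ≈ 4.2426, ∠ = arctan(3/3) ≈ 45.00°
∠H = 0.00° − 45.00° = -45.00°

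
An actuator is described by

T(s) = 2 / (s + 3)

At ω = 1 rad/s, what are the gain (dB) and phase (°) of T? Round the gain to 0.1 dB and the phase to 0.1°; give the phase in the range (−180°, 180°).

-4.0 dB, -18.4°

At s = jω = j1:
pole (s+3): 3 + j1 → |·| = √(3²+1²) = √10 ≈ 3.1623, ∠ = arctan(1/3) ≈ 18.43°
|T| = 2 / 3.1623 ≈ 0.63245
Gain = 20 log₁₀(0.63245) ≈ -3.98 dB
∠T = 0.00° − 18.43° = -18.43°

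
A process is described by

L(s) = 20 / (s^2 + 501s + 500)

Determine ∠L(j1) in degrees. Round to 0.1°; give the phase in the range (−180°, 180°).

Substitute s = j1:
Numerator: 20 = 20 + j0
Denominator: (j1)^2 + 501(j1) + 500 = 499 + j501
|N| = √(20² + 0²) ≈ 20, ∠N ≈ 0.00°
|D| = √(499² + 501²) ≈ 707.11, ∠D ≈ 45.11°
∠L = 0.00° − 45.11° = -45.11°

-45.1°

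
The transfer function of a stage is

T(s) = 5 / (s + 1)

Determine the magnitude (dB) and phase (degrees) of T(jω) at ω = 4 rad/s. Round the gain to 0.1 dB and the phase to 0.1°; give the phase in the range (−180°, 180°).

1.7 dB, -76.0°

At s = jω = j4:
pole (s+1): 1 + j4 → |·| = √(1²+4²) = √17 ≈ 4.1231, ∠ = arctan(4/1) ≈ 75.96°
|T| = 5 / 4.1231 ≈ 1.2127
Gain = 20 log₁₀(1.2127) ≈ 1.68 dB
∠T = 0.00° − 75.96° = -75.96°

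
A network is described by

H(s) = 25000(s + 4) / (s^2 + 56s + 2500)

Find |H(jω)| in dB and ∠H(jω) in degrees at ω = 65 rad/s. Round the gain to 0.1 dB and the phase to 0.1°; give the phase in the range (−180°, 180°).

52.1 dB, -28.9°

At s = jω = j65:
zero (s+4): 4 + j65 → |·| = √(4²+65²) = √4241 ≈ 65.123, ∠ = arctan(65/4) ≈ 86.48°
quadratic: (j65)² + 56·j65 + 2500 = -1725 + j3640 → |·| ≈ 4028.1, ∠ ≈ 115.36°
|H| = 25000 · 65.123 / 4028.1 ≈ 404.18
Gain = 20 log₁₀(404.18) ≈ 52.13 dB
∠H = 86.48° − 115.36° = -28.88°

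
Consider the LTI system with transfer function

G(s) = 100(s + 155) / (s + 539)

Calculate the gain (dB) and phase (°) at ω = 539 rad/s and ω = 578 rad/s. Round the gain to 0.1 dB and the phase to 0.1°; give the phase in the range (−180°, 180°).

At s = jω = j539:
zero (s+155): 155 + j539 → |·| = √(155²+539²) = √314546 ≈ 560.84, ∠ = arctan(539/155) ≈ 73.96°
pole (s+539): 539 + j539 → |·| = √(539²+539²) = √581042 ≈ 762.26, ∠ = arctan(539/539) ≈ 45.00°
|G| = 100 · 560.84 / 762.26 ≈ 73.576
Gain = 20 log₁₀(73.576) ≈ 37.33 dB
∠G = 73.96° − 45.00° = 28.96°

At s = jω = j578:
zero (s+155): 155 + j578 → |·| = √(155²+578²) = √358109 ≈ 598.42, ∠ = arctan(578/155) ≈ 74.99°
pole (s+539): 539 + j578 → |·| = √(539²+578²) = √624605 ≈ 790.32, ∠ = arctan(578/539) ≈ 47.00°
|G| = 100 · 598.42 / 790.32 ≈ 75.719
Gain = 20 log₁₀(75.719) ≈ 37.58 dB
∠G = 74.99° − 47.00° = 27.99°

ω = 539: 37.3 dB, 29.0°; ω = 578: 37.6 dB, 28.0°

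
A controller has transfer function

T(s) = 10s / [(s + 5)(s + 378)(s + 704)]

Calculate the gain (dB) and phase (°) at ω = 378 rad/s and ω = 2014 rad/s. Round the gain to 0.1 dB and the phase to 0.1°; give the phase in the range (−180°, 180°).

ω = 378: -92.6 dB, -72.5°; ω = 2014: -112.8 dB, -150.0°

At s = jω = j378:
zero at origin: s = j378 → |·| = 378, ∠ = 90.00°
pole (s+5): 5 + j378 → |·| = √(5²+378²) = √142909 ≈ 378.03, ∠ = arctan(378/5) ≈ 89.24°
pole (s+378): 378 + j378 → |·| = √(378²+378²) = √285768 ≈ 534.57, ∠ = arctan(378/378) ≈ 45.00°
pole (s+704): 704 + j378 → |·| = √(704²+378²) = √638500 ≈ 799.06, ∠ = arctan(378/704) ≈ 28.23°
|T| = 10 · 378 / 1.6148e+08 ≈ 2.3408e-05
Gain = 20 log₁₀(2.3408e-05) ≈ -92.61 dB
∠T = 90.00° − 162.47° = -72.47°

At s = jω = j2014:
zero at origin: s = j2014 → |·| = 2014, ∠ = 90.00°
pole (s+5): 5 + j2014 → |·| = √(5²+2014²) = √4056221 ≈ 2014, ∠ = arctan(2014/5) ≈ 89.86°
pole (s+378): 378 + j2014 → |·| = √(378²+2014²) = √4199080 ≈ 2049.2, ∠ = arctan(2014/378) ≈ 79.37°
pole (s+704): 704 + j2014 → |·| = √(704²+2014²) = √4551812 ≈ 2133.5, ∠ = arctan(2014/704) ≈ 70.73°
|T| = 10 · 2014 / 8.8051e+09 ≈ 2.2873e-06
Gain = 20 log₁₀(2.2873e-06) ≈ -112.81 dB
∠T = 90.00° − 239.96° = -149.96°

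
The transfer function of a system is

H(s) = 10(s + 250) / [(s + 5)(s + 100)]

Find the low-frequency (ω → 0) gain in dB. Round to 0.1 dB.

14.0 dB

H(0) = 10·250 / (5·100) = 5
20 log₁₀(5) ≈ 13.98 dB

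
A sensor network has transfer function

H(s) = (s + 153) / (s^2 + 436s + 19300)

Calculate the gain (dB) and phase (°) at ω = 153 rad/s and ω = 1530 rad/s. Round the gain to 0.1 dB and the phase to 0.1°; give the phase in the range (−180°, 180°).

Substitute s = j153:
Numerator: (j153) + 153 = 153 + j153
Denominator: (j153)^2 + 436(j153) + 19300 = -4109 + j66708
|N| = √(153² + 153²) ≈ 216.37, ∠N ≈ 45.00°
|D| = √(4109² + 66708²) ≈ 66834, ∠D ≈ 93.52°
|H| = 216.37 / 66834 ≈ 0.0032374
Gain = 20 log₁₀(0.0032374) ≈ -49.80 dB
∠H = 45.00° − 93.52° = -48.52°

Substitute s = j1530:
Numerator: (j1530) + 153 = 153 + j1530
Denominator: (j1530)^2 + 436(j1530) + 19300 = -2321600 + j667080
|N| = √(153² + 1530²) ≈ 1537.6, ∠N ≈ 84.29°
|D| = √(2321600² + 667080²) ≈ 2.4155e+06, ∠D ≈ 163.97°
|H| = 1537.6 / 2.4155e+06 ≈ 0.00063656
Gain = 20 log₁₀(0.00063656) ≈ -63.92 dB
∠H = 84.29° − 163.97° = -79.68°

ω = 153: -49.8 dB, -48.5°; ω = 1530: -63.9 dB, -79.7°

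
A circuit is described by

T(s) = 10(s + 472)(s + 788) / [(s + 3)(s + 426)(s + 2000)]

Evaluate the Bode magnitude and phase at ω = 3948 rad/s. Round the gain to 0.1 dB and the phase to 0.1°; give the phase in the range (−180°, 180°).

-52.7 dB, -75.0°

At s = jω = j3948:
zero (s+472): 472 + j3948 → |·| = √(472²+3948²) = √15809488 ≈ 3976.1, ∠ = arctan(3948/472) ≈ 83.18°
zero (s+788): 788 + j3948 → |·| = √(788²+3948²) = √16207648 ≈ 4025.9, ∠ = arctan(3948/788) ≈ 78.71°
pole (s+3): 3 + j3948 → |·| = √(3²+3948²) = √15586713 ≈ 3948, ∠ = arctan(3948/3) ≈ 89.96°
pole (s+426): 426 + j3948 → |·| = √(426²+3948²) = √15768180 ≈ 3970.9, ∠ = arctan(3948/426) ≈ 83.84°
pole (s+2000): 2000 + j3948 → |·| = √(2000²+3948²) = √19586704 ≈ 4425.7, ∠ = arctan(3948/2000) ≈ 63.13°
|T| = 10 · 1.6007e+07 / 6.9382e+10 ≈ 0.0023071
Gain = 20 log₁₀(0.0023071) ≈ -52.74 dB
∠T = 161.89° − 236.93° = -75.04°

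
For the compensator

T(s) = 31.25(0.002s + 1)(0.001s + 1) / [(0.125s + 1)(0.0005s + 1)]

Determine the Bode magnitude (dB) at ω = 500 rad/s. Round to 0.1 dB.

-2.3 dB

At ω = 500 rad/s:
zero (1 + j500·0.002) = 1 + j1 → |·| ≈ 1.4142, ∠ ≈ 45.00°
zero (1 + j500·0.001) = 1 + j0.5 → |·| ≈ 1.118, ∠ ≈ 26.57°
pole (1 + j500·0.125) = 1 + j62.5 → |·| ≈ 62.508, ∠ ≈ 89.08°
pole (1 + j500·0.0005) = 1 + j0.25 → |·| ≈ 1.0308, ∠ ≈ 14.04°
|T| = 31.25 · 1.4142 · 1.118 / (62.508 · 1.0308) ≈ 0.76682
Gain = 20 log₁₀(0.76682) ≈ -2.31 dB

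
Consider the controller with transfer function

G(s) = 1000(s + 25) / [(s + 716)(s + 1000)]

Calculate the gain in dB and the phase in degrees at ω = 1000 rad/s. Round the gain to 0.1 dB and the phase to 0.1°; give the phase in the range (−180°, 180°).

At s = jω = j1000:
zero (s+25): 25 + j1000 → |·| = √(25²+1000²) = √1000625 ≈ 1000.3, ∠ = arctan(1000/25) ≈ 88.57°
pole (s+716): 716 + j1000 → |·| = √(716²+1000²) = √1512656 ≈ 1229.9, ∠ = arctan(1000/716) ≈ 54.40°
pole (s+1000): 1000 + j1000 → |·| = √(1000²+1000²) = √2000000 ≈ 1414.2, ∠ = arctan(1000/1000) ≈ 45.00°
|G| = 1000 · 1000.3 / 1.7393e+06 ≈ 0.57512
Gain = 20 log₁₀(0.57512) ≈ -4.80 dB
∠G = 88.57° − 99.40° = -10.83°

-4.8 dB, -10.8°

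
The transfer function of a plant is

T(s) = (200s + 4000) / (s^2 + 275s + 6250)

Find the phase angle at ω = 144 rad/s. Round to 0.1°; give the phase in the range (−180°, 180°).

Substitute s = j144:
Numerator: 200(j144) + 4000 = 4000 + j28800
Denominator: (j144)^2 + 275(j144) + 6250 = -14486 + j39600
|N| = √(4000² + 28800²) ≈ 29076, ∠N ≈ 82.09°
|D| = √(14486² + 39600²) ≈ 42166, ∠D ≈ 110.09°
∠T = 82.09° − 110.09° = -28.00°

-28.0°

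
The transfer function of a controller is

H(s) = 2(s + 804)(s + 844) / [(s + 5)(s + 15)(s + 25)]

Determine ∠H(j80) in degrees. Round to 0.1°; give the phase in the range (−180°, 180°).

At s = jω = j80:
zero (s+804): 804 + j80 → |·| = √(804²+80²) = √652816 ≈ 807.97, ∠ = arctan(80/804) ≈ 5.68°
zero (s+844): 844 + j80 → |·| = √(844²+80²) = √718736 ≈ 847.78, ∠ = arctan(80/844) ≈ 5.41°
pole (s+5): 5 + j80 → |·| = √(5²+80²) = √6425 ≈ 80.156, ∠ = arctan(80/5) ≈ 86.42°
pole (s+15): 15 + j80 → |·| = √(15²+80²) = √6625 ≈ 81.394, ∠ = arctan(80/15) ≈ 79.38°
pole (s+25): 25 + j80 → |·| = √(25²+80²) = √7025 ≈ 83.815, ∠ = arctan(80/25) ≈ 72.65°
∠H = 11.09° − 238.45° = -227.36° ≡ 132.64° (principal value)

132.6°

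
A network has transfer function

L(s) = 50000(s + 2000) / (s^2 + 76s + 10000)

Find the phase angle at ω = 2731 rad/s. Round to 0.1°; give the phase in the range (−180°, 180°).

At s = jω = j2731:
zero (s+2000): 2000 + j2731 → |·| = √(2000²+2731²) = √11458361 ≈ 3385, ∠ = arctan(2731/2000) ≈ 53.78°
quadratic: (j2731)² + 76·j2731 + 10000 = -7448361 + j207556 → |·| ≈ 7.4513e+06, ∠ ≈ 178.40°
∠L = 53.78° − 178.40° = -124.62°

-124.6°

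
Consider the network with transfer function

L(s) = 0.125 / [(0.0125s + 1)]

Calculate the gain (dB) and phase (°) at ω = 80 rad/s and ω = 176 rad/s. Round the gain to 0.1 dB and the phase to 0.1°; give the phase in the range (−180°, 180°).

ω = 80: -21.1 dB, -45.0°; ω = 176: -25.7 dB, -65.6°

At ω = 80 rad/s:
pole (1 + j80·0.0125) = 1 + j1 → |·| ≈ 1.4142, ∠ ≈ 45.00°
|L| = 0.125 · 1 / (1.4142) ≈ 0.088389
Gain = 20 log₁₀(0.088389) ≈ -21.07 dB
∠L = (0°) − (45.00°) = -45.00°

At ω = 176 rad/s:
pole (1 + j176·0.0125) = 1 + j2.2 → |·| ≈ 2.4166, ∠ ≈ 65.56°
|L| = 0.125 · 1 / (2.4166) ≈ 0.051726
Gain = 20 log₁₀(0.051726) ≈ -25.73 dB
∠L = (0°) − (65.56°) = -65.56°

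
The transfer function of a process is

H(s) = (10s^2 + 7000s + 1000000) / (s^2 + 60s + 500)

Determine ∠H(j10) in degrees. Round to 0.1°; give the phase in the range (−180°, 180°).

Substitute s = j10:
Numerator: 10(j10)^2 + 7000(j10) + 1000000 = 999000 + j70000
Denominator: (j10)^2 + 60(j10) + 500 = 400 + j600
|N| = √(999000² + 70000²) ≈ 1.0014e+06, ∠N ≈ 4.01°
|D| = √(400² + 600²) ≈ 721.11, ∠D ≈ 56.31°
∠H = 4.01° − 56.31° = -52.30°

-52.3°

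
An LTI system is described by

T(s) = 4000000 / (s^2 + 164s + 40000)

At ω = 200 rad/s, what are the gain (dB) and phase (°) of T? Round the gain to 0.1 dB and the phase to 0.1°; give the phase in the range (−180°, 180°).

41.7 dB, -90.0°

At s = jω = j200:
quadratic: (j200)² + 164·j200 + 40000 = 0 + j32800 → |·| ≈ 32800, ∠ ≈ 90.00°
|T| = 4000000 / 32800 ≈ 121.95
Gain = 20 log₁₀(121.95) ≈ 41.72 dB
∠T = 0.00° − 90.00° = -90.00°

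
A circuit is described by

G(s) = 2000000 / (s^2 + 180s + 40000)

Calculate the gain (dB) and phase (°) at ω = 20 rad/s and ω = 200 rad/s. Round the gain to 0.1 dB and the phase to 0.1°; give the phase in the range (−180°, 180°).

At s = jω = j20:
quadratic: (j20)² + 180·j20 + 40000 = 39600 + j3600 → |·| ≈ 39763, ∠ ≈ 5.19°
|G| = 2000000 / 39763 ≈ 50.298
Gain = 20 log₁₀(50.298) ≈ 34.03 dB
∠G = 0.00° − 5.19° = -5.19°

At s = jω = j200:
quadratic: (j200)² + 180·j200 + 40000 = 0 + j36000 → |·| ≈ 36000, ∠ ≈ 90.00°
|G| = 2000000 / 36000 ≈ 55.556
Gain = 20 log₁₀(55.556) ≈ 34.89 dB
∠G = 0.00° − 90.00° = -90.00°

ω = 20: 34.0 dB, -5.2°; ω = 200: 34.9 dB, -90.0°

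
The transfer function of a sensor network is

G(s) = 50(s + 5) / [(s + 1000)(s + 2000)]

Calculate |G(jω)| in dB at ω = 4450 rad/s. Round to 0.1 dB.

At s = jω = j4450:
zero (s+5): 5 + j4450 → |·| = √(5²+4450²) = √19802525 ≈ 4450, ∠ = arctan(4450/5) ≈ 89.94°
pole (s+1000): 1000 + j4450 → |·| = √(1000²+4450²) = √20802500 ≈ 4561, ∠ = arctan(4450/1000) ≈ 77.33°
pole (s+2000): 2000 + j4450 → |·| = √(2000²+4450²) = √23802500 ≈ 4878.8, ∠ = arctan(4450/2000) ≈ 65.80°
|G| = 50 · 4450 / 2.2252e+07 ≈ 0.0099991
Gain = 20 log₁₀(0.0099991) ≈ -40.00 dB

-40.0 dB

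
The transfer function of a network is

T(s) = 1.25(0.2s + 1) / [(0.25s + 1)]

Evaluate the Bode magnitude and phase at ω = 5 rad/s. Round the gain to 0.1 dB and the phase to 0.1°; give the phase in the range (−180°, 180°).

At ω = 5 rad/s:
zero (1 + j5·0.2) = 1 + j1 → |·| ≈ 1.4142, ∠ ≈ 45.00°
pole (1 + j5·0.25) = 1 + j1.25 → |·| ≈ 1.6008, ∠ ≈ 51.34°
|T| = 1.25 · 1.4142 / (1.6008) ≈ 1.1043
Gain = 20 log₁₀(1.1043) ≈ 0.86 dB
∠T = (45.00°) − (51.34°) = -6.34°

0.9 dB, -6.3°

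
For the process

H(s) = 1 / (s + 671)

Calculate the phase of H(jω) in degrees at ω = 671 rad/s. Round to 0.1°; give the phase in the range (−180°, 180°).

At s = jω = j671:
pole (s+671): 671 + j671 → |·| = √(671²+671²) = √900482 ≈ 948.94, ∠ = arctan(671/671) ≈ 45.00°
∠H = 0.00° − 45.00° = -45.00°

-45.0°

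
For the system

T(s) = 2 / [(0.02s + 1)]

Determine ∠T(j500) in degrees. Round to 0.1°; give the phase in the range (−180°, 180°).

-84.3°

At ω = 500 rad/s:
pole (1 + j500·0.02) = 1 + j10 → |·| ≈ 10.05, ∠ ≈ 84.29°
∠T = (0°) − (84.29°) = -84.29°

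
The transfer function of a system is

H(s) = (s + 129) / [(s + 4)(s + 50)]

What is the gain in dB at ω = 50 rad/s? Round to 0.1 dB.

At s = jω = j50:
zero (s+129): 129 + j50 → |·| = √(129²+50²) = √19141 ≈ 138.35, ∠ = arctan(50/129) ≈ 21.19°
pole (s+4): 4 + j50 → |·| = √(4²+50²) = √2516 ≈ 50.16, ∠ = arctan(50/4) ≈ 85.43°
pole (s+50): 50 + j50 → |·| = √(50²+50²) = √5000 ≈ 70.711, ∠ = arctan(50/50) ≈ 45.00°
|H| = 1 · 138.35 / 3546.9 ≈ 0.039006
Gain = 20 log₁₀(0.039006) ≈ -28.18 dB

-28.2 dB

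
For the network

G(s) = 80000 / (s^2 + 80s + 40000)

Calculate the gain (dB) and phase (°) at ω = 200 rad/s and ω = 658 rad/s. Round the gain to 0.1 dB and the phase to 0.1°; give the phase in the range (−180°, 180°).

ω = 200: 14.0 dB, -90.0°; ω = 658: -13.9 dB, -172.4°

At s = jω = j200:
quadratic: (j200)² + 80·j200 + 40000 = 0 + j16000 → |·| ≈ 16000, ∠ ≈ 90.00°
|G| = 80000 / 16000 ≈ 5
Gain = 20 log₁₀(5) ≈ 13.98 dB
∠G = 0.00° − 90.00° = -90.00°

At s = jω = j658:
quadratic: (j658)² + 80·j658 + 40000 = -392964 + j52640 → |·| ≈ 3.9647e+05, ∠ ≈ 172.37°
|G| = 80000 / 3.9647e+05 ≈ 0.20178
Gain = 20 log₁₀(0.20178) ≈ -13.90 dB
∠G = 0.00° − 172.37° = -172.37°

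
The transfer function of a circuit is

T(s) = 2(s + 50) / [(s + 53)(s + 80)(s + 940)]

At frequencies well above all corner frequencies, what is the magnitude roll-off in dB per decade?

Each pole contributes −20 dB/decade at high frequency; each zero contributes +20 dB/decade.
Net: 1 zero(s) − 3 pole(s) → -40 dB/decade.

-40 dB/decade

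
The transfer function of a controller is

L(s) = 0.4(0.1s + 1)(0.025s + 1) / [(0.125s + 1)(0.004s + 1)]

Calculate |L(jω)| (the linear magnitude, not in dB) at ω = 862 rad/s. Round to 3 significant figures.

At ω = 862 rad/s:
zero (1 + j862·0.1) = 1 + j86.2 → |·| ≈ 86.206, ∠ ≈ 89.34°
zero (1 + j862·0.025) = 1 + j21.55 → |·| ≈ 21.573, ∠ ≈ 87.34°
pole (1 + j862·0.125) = 1 + j107.75 → |·| ≈ 107.75, ∠ ≈ 89.47°
pole (1 + j862·0.004) = 1 + j3.448 → |·| ≈ 3.5901, ∠ ≈ 73.83°
|L| = 0.4 · 86.206 · 21.573 / (107.75 · 3.5901) ≈ 1.923

1.92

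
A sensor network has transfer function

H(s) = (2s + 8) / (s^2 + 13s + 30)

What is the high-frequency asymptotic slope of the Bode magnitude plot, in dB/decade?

-20 dB/decade

Each pole contributes −20 dB/decade at high frequency; each zero contributes +20 dB/decade.
Net: 1 zero(s) − 2 pole(s) → -20 dB/decade.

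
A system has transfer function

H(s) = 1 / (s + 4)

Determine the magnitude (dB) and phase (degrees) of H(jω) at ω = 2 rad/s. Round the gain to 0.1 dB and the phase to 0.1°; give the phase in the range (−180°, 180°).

At s = jω = j2:
pole (s+4): 4 + j2 → |·| = √(4²+2²) = √20 ≈ 4.4721, ∠ = arctan(2/4) ≈ 26.57°
|H| = 1 / 4.4721 ≈ 0.22361
Gain = 20 log₁₀(0.22361) ≈ -13.01 dB
∠H = 0.00° − 26.57° = -26.57°

-13.0 dB, -26.6°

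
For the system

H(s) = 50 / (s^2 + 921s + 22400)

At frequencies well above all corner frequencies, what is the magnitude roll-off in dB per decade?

Each pole contributes −20 dB/decade at high frequency; each zero contributes +20 dB/decade.
Net: 0 zero(s) − 2 pole(s) → -40 dB/decade.

-40 dB/decade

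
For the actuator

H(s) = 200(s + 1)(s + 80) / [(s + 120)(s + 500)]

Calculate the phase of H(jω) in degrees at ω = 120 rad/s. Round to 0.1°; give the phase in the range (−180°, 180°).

87.3°

At s = jω = j120:
zero (s+1): 1 + j120 → |·| = √(1²+120²) = √14401 ≈ 120, ∠ = arctan(120/1) ≈ 89.52°
zero (s+80): 80 + j120 → |·| = √(80²+120²) = √20800 ≈ 144.22, ∠ = arctan(120/80) ≈ 56.31°
pole (s+120): 120 + j120 → |·| = √(120²+120²) = √28800 ≈ 169.71, ∠ = arctan(120/120) ≈ 45.00°
pole (s+500): 500 + j120 → |·| = √(500²+120²) = √264400 ≈ 514.2, ∠ = arctan(120/500) ≈ 13.50°
∠H = 145.83° − 58.50° = 87.33°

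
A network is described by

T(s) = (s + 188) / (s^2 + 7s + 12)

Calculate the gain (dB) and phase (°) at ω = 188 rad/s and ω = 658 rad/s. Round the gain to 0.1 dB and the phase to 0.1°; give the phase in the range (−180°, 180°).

Substitute s = j188:
Numerator: (j188) + 188 = 188 + j188
Denominator: (j188)^2 + 7(j188) + 12 = -35332 + j1316
|N| = √(188² + 188²) ≈ 265.87, ∠N ≈ 45.00°
|D| = √(35332² + 1316²) ≈ 35356, ∠D ≈ 177.87°
|T| = 265.87 / 35356 ≈ 0.0075198
Gain = 20 log₁₀(0.0075198) ≈ -42.48 dB
∠T = 45.00° − 177.87° = -132.87°

Substitute s = j658:
Numerator: (j658) + 188 = 188 + j658
Denominator: (j658)^2 + 7(j658) + 12 = -432952 + j4606
|N| = √(188² + 658²) ≈ 684.33, ∠N ≈ 74.05°
|D| = √(432952² + 4606²) ≈ 4.3298e+05, ∠D ≈ 179.39°
|T| = 684.33 / 4.3298e+05 ≈ 0.0015805
Gain = 20 log₁₀(0.0015805) ≈ -56.02 dB
∠T = 74.05° − 179.39° = -105.34°

ω = 188: -42.5 dB, -132.9°; ω = 658: -56.0 dB, -105.3°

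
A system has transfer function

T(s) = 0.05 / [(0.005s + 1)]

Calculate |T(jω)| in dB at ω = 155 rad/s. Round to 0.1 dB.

At ω = 155 rad/s:
pole (1 + j155·0.005) = 1 + j0.775 → |·| ≈ 1.2652, ∠ ≈ 37.78°
|T| = 0.05 · 1 / (1.2652) ≈ 0.039519
Gain = 20 log₁₀(0.039519) ≈ -28.06 dB

-28.1 dB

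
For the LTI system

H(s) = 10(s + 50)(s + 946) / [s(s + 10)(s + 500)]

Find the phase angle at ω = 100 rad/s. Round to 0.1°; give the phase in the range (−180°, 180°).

-116.1°

At s = jω = j100:
zero (s+50): 50 + j100 → |·| = √(50²+100²) = √12500 ≈ 111.8, ∠ = arctan(100/50) ≈ 63.43°
zero (s+946): 946 + j100 → |·| = √(946²+100²) = √904916 ≈ 951.27, ∠ = arctan(100/946) ≈ 6.03°
pole (s+10): 10 + j100 → |·| = √(10²+100²) = √10100 ≈ 100.5, ∠ = arctan(100/10) ≈ 84.29°
pole (s+500): 500 + j100 → |·| = √(500²+100²) = √260000 ≈ 509.9, ∠ = arctan(100/500) ≈ 11.31°
pole at origin: |s| = 100, ∠ = 90.00° (in denominator)
∠H = 69.46° − 185.60° = -116.14°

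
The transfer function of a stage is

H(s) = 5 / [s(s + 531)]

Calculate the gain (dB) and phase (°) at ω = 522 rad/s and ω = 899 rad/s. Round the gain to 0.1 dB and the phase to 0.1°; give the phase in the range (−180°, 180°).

ω = 522: -97.8 dB, -134.5°; ω = 899: -105.5 dB, -149.4°

At s = jω = j522:
pole (s+531): 531 + j522 → |·| = √(531²+522²) = √554445 ≈ 744.61, ∠ = arctan(522/531) ≈ 44.51°
pole at origin: |s| = 522, ∠ = 90.00° (in denominator)
|H| = 5 / 3.8869e+05 ≈ 1.2864e-05
Gain = 20 log₁₀(1.2864e-05) ≈ -97.81 dB
∠H = 0.00° − 134.51° = -134.51°

At s = jω = j899:
pole (s+531): 531 + j899 → |·| = √(531²+899²) = √1090162 ≈ 1044.1, ∠ = arctan(899/531) ≈ 59.43°
pole at origin: |s| = 899, ∠ = 90.00° (in denominator)
|H| = 5 / 9.3865e+05 ≈ 5.3268e-06
Gain = 20 log₁₀(5.3268e-06) ≈ -105.47 dB
∠H = 0.00° − 149.43° = -149.43°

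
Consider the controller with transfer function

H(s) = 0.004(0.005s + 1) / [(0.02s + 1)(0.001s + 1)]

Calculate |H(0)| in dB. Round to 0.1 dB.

H(0) = 0.004 · 1 / 1 = 0.004
20 log₁₀(0.004) ≈ -47.96 dB

-48.0 dB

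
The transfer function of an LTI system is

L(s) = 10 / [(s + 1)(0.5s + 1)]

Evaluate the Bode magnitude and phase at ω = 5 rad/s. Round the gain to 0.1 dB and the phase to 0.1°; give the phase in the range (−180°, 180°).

At ω = 5 rad/s:
pole (1 + j5·1) = 1 + j5 → |·| ≈ 5.099, ∠ ≈ 78.69°
pole (1 + j5·0.5) = 1 + j2.5 → |·| ≈ 2.6926, ∠ ≈ 68.20°
|L| = 10 · 1 / (5.099 · 2.6926) ≈ 0.72836
Gain = 20 log₁₀(0.72836) ≈ -2.75 dB
∠L = (0°) − (78.69° + 68.20°) = -146.89°

-2.8 dB, -146.9°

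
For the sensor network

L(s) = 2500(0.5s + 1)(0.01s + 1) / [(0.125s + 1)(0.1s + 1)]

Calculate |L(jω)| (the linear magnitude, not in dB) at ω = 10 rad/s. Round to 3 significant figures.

5.66e+03

At ω = 10 rad/s:
zero (1 + j10·0.5) = 1 + j5 → |·| ≈ 5.099, ∠ ≈ 78.69°
zero (1 + j10·0.01) = 1 + j0.1 → |·| ≈ 1.005, ∠ ≈ 5.71°
pole (1 + j10·0.125) = 1 + j1.25 → |·| ≈ 1.6008, ∠ ≈ 51.34°
pole (1 + j10·0.1) = 1 + j1 → |·| ≈ 1.4142, ∠ ≈ 45.00°
|L| = 2500 · 5.099 · 1.005 / (1.6008 · 1.4142) ≈ 5659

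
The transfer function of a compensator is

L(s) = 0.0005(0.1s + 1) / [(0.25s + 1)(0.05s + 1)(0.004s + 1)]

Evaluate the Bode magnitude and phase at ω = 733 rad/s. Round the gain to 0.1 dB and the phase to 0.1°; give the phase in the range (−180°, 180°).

At ω = 733 rad/s:
zero (1 + j733·0.1) = 1 + j73.3 → |·| ≈ 73.307, ∠ ≈ 89.22°
pole (1 + j733·0.25) = 1 + j183.25 → |·| ≈ 183.25, ∠ ≈ 89.69°
pole (1 + j733·0.05) = 1 + j36.65 → |·| ≈ 36.664, ∠ ≈ 88.44°
pole (1 + j733·0.004) = 1 + j2.932 → |·| ≈ 3.0978, ∠ ≈ 71.17°
|L| = 0.0005 · 73.307 / (183.25 · 36.664 · 3.0978) ≈ 1.7611e-06
Gain = 20 log₁₀(1.7611e-06) ≈ -115.08 dB
∠L = (89.22°) − (89.69° + 88.44° + 71.17°) = -160.08°

-115.1 dB, -160.1°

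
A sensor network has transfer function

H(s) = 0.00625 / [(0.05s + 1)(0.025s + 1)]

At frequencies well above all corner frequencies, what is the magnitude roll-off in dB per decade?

Each pole contributes −20 dB/decade at high frequency; each zero contributes +20 dB/decade.
Net: 0 zero(s) − 2 pole(s) → -40 dB/decade.

-40 dB/decade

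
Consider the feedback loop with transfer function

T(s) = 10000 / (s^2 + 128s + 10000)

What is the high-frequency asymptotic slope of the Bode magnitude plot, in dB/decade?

Each pole contributes −20 dB/decade at high frequency; each zero contributes +20 dB/decade.
Net: 0 zero(s) − 2 pole(s) → -40 dB/decade.

-40 dB/decade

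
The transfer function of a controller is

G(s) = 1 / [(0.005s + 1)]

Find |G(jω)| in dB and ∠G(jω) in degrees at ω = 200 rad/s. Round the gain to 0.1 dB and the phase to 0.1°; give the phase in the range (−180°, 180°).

-3.0 dB, -45.0°

At ω = 200 rad/s:
pole (1 + j200·0.005) = 1 + j1 → |·| ≈ 1.4142, ∠ ≈ 45.00°
|G| = 1 · 1 / (1.4142) ≈ 0.70711
Gain = 20 log₁₀(0.70711) ≈ -3.01 dB
∠G = (0°) − (45.00°) = -45.00°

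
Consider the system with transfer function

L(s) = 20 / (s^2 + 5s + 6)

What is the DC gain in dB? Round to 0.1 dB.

10.5 dB

L(0) = 20 / 6 ≈ 3.3333
20 log₁₀(3.3333) ≈ 10.46 dB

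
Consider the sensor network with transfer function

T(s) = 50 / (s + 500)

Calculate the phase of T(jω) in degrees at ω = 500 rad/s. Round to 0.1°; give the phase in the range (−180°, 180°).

-45.0°

At s = jω = j500:
pole (s+500): 500 + j500 → |·| = √(500²+500²) = √500000 ≈ 707.11, ∠ = arctan(500/500) ≈ 45.00°
∠T = 0.00° − 45.00° = -45.00°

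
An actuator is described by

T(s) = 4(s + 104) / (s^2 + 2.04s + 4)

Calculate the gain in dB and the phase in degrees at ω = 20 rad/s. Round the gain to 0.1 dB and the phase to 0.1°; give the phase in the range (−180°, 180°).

At s = jω = j20:
zero (s+104): 104 + j20 → |·| = √(104²+20²) = √11216 ≈ 105.91, ∠ = arctan(20/104) ≈ 10.89°
quadratic: (j20)² + 2.04·j20 + 4 = -396 + j40.8 → |·| ≈ 398.1, ∠ ≈ 174.12°
|T| = 4 · 105.91 / 398.1 ≈ 1.0642
Gain = 20 log₁₀(1.0642) ≈ 0.54 dB
∠T = 10.89° − 174.12° = -163.23°

0.5 dB, -163.2°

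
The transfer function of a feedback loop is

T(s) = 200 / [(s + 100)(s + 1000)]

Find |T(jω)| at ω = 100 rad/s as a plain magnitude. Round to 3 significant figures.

0.00141

At s = jω = j100:
pole (s+100): 100 + j100 → |·| = √(100²+100²) = √20000 ≈ 141.42, ∠ = arctan(100/100) ≈ 45.00°
pole (s+1000): 1000 + j100 → |·| = √(1000²+100²) = √1010000 ≈ 1005, ∠ = arctan(100/1000) ≈ 5.71°
|T| = 200 / 1.4213e+05 ≈ 0.0014072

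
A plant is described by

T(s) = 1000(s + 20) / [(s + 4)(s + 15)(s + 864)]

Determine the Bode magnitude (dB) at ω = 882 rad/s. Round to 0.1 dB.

-60.7 dB

At s = jω = j882:
zero (s+20): 20 + j882 → |·| = √(20²+882²) = √778324 ≈ 882.23, ∠ = arctan(882/20) ≈ 88.70°
pole (s+4): 4 + j882 → |·| = √(4²+882²) = √777940 ≈ 882.01, ∠ = arctan(882/4) ≈ 89.74°
pole (s+15): 15 + j882 → |·| = √(15²+882²) = √778149 ≈ 882.13, ∠ = arctan(882/15) ≈ 89.03°
pole (s+864): 864 + j882 → |·| = √(864²+882²) = √1524420 ≈ 1234.7, ∠ = arctan(882/864) ≈ 45.59°
|T| = 1000 · 882.23 / 9.6066e+08 ≈ 0.00091836
Gain = 20 log₁₀(0.00091836) ≈ -60.74 dB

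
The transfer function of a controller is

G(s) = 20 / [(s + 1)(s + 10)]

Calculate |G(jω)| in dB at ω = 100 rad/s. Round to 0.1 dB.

At s = jω = j100:
pole (s+1): 1 + j100 → |·| = √(1²+100²) = √10001 ≈ 100, ∠ = arctan(100/1) ≈ 89.43°
pole (s+10): 10 + j100 → |·| = √(10²+100²) = √10100 ≈ 100.5, ∠ = arctan(100/10) ≈ 84.29°
|G| = 20 / 10050 ≈ 0.00199
Gain = 20 log₁₀(0.00199) ≈ -54.02 dB

-54.0 dB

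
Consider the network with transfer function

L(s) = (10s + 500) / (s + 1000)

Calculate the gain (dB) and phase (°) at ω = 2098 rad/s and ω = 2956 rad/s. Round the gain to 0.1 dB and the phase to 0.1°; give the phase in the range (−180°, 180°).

ω = 2098: 19.1 dB, 24.1°; ω = 2956: 19.5 dB, 17.7°

Substitute s = j2098:
Numerator: 10(j2098) + 500 = 500 + j20980
Denominator: (j2098) + 1000 = 1000 + j2098
|N| = √(500² + 20980²) ≈ 20986, ∠N ≈ 88.63°
|D| = √(1000² + 2098²) ≈ 2324.1, ∠D ≈ 64.52°
|L| = 20986 / 2324.1 ≈ 9.0297
Gain = 20 log₁₀(9.0297) ≈ 19.11 dB
∠L = 88.63° − 64.52° = 24.11°

Substitute s = j2956:
Numerator: 10(j2956) + 500 = 500 + j29560
Denominator: (j2956) + 1000 = 1000 + j2956
|N| = √(500² + 29560²) ≈ 29564, ∠N ≈ 89.03°
|D| = √(1000² + 2956²) ≈ 3120.6, ∠D ≈ 71.31°
|L| = 29564 / 3120.6 ≈ 9.4738
Gain = 20 log₁₀(9.4738) ≈ 19.53 dB
∠L = 89.03° − 71.31° = 17.72°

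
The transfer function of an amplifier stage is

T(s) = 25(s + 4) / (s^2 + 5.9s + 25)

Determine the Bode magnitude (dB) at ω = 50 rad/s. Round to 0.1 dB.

-6.0 dB

At s = jω = j50:
zero (s+4): 4 + j50 → |·| = √(4²+50²) = √2516 ≈ 50.16, ∠ = arctan(50/4) ≈ 85.43°
quadratic: (j50)² + 5.9·j50 + 25 = -2475 + j295 → |·| ≈ 2492.5, ∠ ≈ 173.20°
|T| = 25 · 50.16 / 2492.5 ≈ 0.50311
Gain = 20 log₁₀(0.50311) ≈ -5.97 dB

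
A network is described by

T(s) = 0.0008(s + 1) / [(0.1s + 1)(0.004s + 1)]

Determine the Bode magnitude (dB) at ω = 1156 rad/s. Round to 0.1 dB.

-55.4 dB

At ω = 1156 rad/s:
zero (1 + j1156·1) = 1 + j1156 → |·| ≈ 1156, ∠ ≈ 89.95°
pole (1 + j1156·0.1) = 1 + j115.6 → |·| ≈ 115.6, ∠ ≈ 89.50°
pole (1 + j1156·0.004) = 1 + j4.624 → |·| ≈ 4.7309, ∠ ≈ 77.80°
|T| = 0.0008 · 1156 / (115.6 · 4.7309) ≈ 0.001691
Gain = 20 log₁₀(0.001691) ≈ -55.44 dB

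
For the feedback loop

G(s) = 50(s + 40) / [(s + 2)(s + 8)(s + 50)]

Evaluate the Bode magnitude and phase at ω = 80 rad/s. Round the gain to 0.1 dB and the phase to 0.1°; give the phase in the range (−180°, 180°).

At s = jω = j80:
zero (s+40): 40 + j80 → |·| = √(40²+80²) = √8000 ≈ 89.443, ∠ = arctan(80/40) ≈ 63.43°
pole (s+2): 2 + j80 → |·| = √(2²+80²) = √6404 ≈ 80.025, ∠ = arctan(80/2) ≈ 88.57°
pole (s+8): 8 + j80 → |·| = √(8²+80²) = √6464 ≈ 80.399, ∠ = arctan(80/8) ≈ 84.29°
pole (s+50): 50 + j80 → |·| = √(50²+80²) = √8900 ≈ 94.34, ∠ = arctan(80/50) ≈ 57.99°
|G| = 50 · 89.443 / 6.0698e+05 ≈ 0.0073679
Gain = 20 log₁₀(0.0073679) ≈ -42.65 dB
∠G = 63.43° − 230.85° = -167.42°

-42.7 dB, -167.4°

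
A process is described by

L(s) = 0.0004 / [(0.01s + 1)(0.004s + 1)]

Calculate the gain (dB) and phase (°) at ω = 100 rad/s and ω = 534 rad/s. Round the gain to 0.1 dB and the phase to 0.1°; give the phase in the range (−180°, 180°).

ω = 100: -71.6 dB, -66.8°; ω = 534: -90.1 dB, -144.3°

At ω = 100 rad/s:
pole (1 + j100·0.01) = 1 + j1 → |·| ≈ 1.4142, ∠ ≈ 45.00°
pole (1 + j100·0.004) = 1 + j0.4 → |·| ≈ 1.077, ∠ ≈ 21.80°
|L| = 0.0004 · 1 / (1.4142 · 1.077) ≈ 0.00026262
Gain = 20 log₁₀(0.00026262) ≈ -71.61 dB
∠L = (0°) − (45.00° + 21.80°) = -66.80°

At ω = 534 rad/s:
pole (1 + j534·0.01) = 1 + j5.34 → |·| ≈ 5.4328, ∠ ≈ 79.39°
pole (1 + j534·0.004) = 1 + j2.136 → |·| ≈ 2.3585, ∠ ≈ 64.91°
|L| = 0.0004 · 1 / (5.4328 · 2.3585) ≈ 3.1218e-05
Gain = 20 log₁₀(3.1218e-05) ≈ -90.11 dB
∠L = (0°) − (79.39° + 64.91°) = -144.30°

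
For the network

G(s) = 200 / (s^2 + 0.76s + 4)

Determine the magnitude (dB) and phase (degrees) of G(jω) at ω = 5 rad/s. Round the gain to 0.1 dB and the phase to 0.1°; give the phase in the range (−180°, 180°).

At s = jω = j5:
quadratic: (j5)² + 0.76·j5 + 4 = -21 + j3.8 → |·| ≈ 21.341, ∠ ≈ 169.74°
|G| = 200 / 21.341 ≈ 9.3716
Gain = 20 log₁₀(9.3716) ≈ 19.44 dB
∠G = 0.00° − 169.74° = -169.74°

19.4 dB, -169.7°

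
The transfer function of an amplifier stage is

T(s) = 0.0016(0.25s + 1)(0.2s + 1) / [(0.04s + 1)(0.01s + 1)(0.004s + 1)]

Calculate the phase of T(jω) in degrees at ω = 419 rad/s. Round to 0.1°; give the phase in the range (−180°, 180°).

-43.6°

At ω = 419 rad/s:
zero (1 + j419·0.25) = 1 + j104.75 → |·| ≈ 104.75, ∠ ≈ 89.45°
zero (1 + j419·0.2) = 1 + j83.8 → |·| ≈ 83.806, ∠ ≈ 89.32°
pole (1 + j419·0.04) = 1 + j16.76 → |·| ≈ 16.79, ∠ ≈ 86.59°
pole (1 + j419·0.01) = 1 + j4.19 → |·| ≈ 4.3077, ∠ ≈ 76.58°
pole (1 + j419·0.004) = 1 + j1.676 → |·| ≈ 1.9517, ∠ ≈ 59.18°
∠T = (89.45° + 89.32°) − (86.59° + 76.58° + 59.18°) = -43.58°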